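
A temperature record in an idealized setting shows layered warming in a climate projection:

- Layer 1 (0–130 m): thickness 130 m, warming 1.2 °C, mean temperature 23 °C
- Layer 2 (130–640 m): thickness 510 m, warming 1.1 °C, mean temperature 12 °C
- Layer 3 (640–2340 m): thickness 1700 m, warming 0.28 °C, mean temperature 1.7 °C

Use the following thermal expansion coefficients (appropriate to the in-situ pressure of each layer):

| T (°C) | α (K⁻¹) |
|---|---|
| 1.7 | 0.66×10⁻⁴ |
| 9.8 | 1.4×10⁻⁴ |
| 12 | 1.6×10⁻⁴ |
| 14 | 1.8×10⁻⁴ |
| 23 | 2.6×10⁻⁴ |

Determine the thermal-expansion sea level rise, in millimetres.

162 mm

Layer 1 at 23 °C → α = 2.6×10⁻⁴ K⁻¹
Layer 2 at 12 °C → α = 1.6×10⁻⁴ K⁻¹
Layer 3 at 1.7 °C → α = 0.66×10⁻⁴ K⁻¹
0–130 m: 1.2 × 130 × 2.6×10⁻⁴ = 0.04056 m
Layer 2: 1.6×10⁻⁴ × 510 × 1.1 = 0.08976 m
Layer 3: 0.28 × 0.66×10⁻⁴ × 1700 = 0.031416 m
Δh = 0.04056 + 0.08976 + 0.031416 = 0.161736 m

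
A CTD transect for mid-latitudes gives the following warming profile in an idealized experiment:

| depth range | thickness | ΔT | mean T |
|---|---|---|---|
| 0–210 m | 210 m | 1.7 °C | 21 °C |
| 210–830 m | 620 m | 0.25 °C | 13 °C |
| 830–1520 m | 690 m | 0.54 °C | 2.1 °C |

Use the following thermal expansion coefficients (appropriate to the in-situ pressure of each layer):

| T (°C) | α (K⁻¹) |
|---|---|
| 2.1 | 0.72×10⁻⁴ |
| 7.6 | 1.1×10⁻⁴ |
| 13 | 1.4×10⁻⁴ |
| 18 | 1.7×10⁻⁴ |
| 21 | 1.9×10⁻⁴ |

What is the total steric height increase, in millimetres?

Δh = 120 mm

Layer 1 at 21 °C → α = 1.9×10⁻⁴ K⁻¹
Layer 2 at 13 °C → α = 1.4×10⁻⁴ K⁻¹
Layer 3 at 2.1 °C → α = 0.72×10⁻⁴ K⁻¹
0–210 m: 210 × 1.7 × 1.9×10⁻⁴ = 0.06783 m
1.4×10⁻⁴ × 620 × 0.25 = 0.02170 m
Layer 3: 690 × 0.54 × 0.72×10⁻⁴ = 0.0268272 m
Δh = 0.06783 + 0.02170 + 0.0268272 = 0.1163572 m ≈ 120 mm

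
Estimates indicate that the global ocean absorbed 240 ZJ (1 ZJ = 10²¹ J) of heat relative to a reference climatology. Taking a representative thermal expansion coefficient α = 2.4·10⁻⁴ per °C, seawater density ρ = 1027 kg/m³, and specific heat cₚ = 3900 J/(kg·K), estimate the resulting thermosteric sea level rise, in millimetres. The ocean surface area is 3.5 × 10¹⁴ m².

41.1 mm

Per unit area: Q = 240×10²¹ / (3.5×10¹⁴) ≈ 6.857×10⁸ J/m²
Δh = αQ/(ρcₚ) = 2.4×10⁻⁴ × 6.857×10⁸ / (1027 × 3900) ≈ 0.041088 m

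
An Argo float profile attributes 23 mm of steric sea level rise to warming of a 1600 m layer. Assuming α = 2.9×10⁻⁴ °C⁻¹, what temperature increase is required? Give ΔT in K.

ΔT = Δh/(αH) = 0.023 / (2.9×10⁻⁴ × 1600) ≈ 0.04957 K

about 0.050 K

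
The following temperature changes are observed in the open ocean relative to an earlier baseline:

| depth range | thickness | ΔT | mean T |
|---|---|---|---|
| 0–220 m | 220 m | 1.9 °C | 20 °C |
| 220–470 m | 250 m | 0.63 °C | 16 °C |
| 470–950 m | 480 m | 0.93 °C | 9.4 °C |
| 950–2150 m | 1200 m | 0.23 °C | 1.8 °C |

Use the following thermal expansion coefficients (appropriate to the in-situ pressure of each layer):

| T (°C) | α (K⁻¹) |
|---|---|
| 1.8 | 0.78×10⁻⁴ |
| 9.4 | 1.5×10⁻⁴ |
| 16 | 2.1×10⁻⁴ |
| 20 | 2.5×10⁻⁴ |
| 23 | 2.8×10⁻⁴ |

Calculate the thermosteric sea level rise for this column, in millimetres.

Layer 1 at 20 °C → α = 2.5×10⁻⁴ K⁻¹
Layer 2 at 16 °C → α = 2.1×10⁻⁴ K⁻¹
Layer 3 at 9.4 °C → α = 1.5×10⁻⁴ K⁻¹
Layer 4 at 1.8 °C → α = 0.78×10⁻⁴ K⁻¹
1.9 × 2.5×10⁻⁴ × 220 = 0.10450 m
220–470 m: 250 × 2.1×10⁻⁴ × 0.63 = 0.033075 m
480 × 1.5×10⁻⁴ × 0.93 = 0.06696 m
950–2150 m: 1200 × 0.23 × 0.78×10⁻⁴ = 0.021528 m
Δh = 0.10450 + 0.033075 + 0.06696 + 0.021528 = 0.226063 m ≈ 230 mm

Δh = 230 mm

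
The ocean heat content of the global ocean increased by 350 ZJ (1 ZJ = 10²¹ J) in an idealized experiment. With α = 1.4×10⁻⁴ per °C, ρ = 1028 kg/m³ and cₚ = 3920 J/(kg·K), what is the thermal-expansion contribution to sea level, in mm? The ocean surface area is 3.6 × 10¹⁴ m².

33.8 mm of thermosteric rise

Per unit area: Q = 350×10²¹ / (3.6×10¹⁴) ≈ 9.722×10⁸ J/m²
Δh = αQ/(ρcₚ) = 1.4×10⁻⁴ × 9.722×10⁸ / (1028 × 3920) ≈ 0.033776 m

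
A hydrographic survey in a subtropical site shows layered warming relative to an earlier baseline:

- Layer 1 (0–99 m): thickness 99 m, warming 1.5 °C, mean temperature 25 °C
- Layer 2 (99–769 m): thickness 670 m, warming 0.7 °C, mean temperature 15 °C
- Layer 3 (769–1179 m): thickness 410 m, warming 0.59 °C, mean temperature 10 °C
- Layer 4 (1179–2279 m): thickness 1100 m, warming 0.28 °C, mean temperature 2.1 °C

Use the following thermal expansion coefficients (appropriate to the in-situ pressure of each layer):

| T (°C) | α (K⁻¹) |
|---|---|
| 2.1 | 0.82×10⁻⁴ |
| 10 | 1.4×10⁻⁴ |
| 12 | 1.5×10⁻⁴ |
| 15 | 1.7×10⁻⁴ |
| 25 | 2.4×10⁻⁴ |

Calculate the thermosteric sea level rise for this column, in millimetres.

Layer 1 at 25 °C → α = 2.4×10⁻⁴ K⁻¹
Layer 2 at 15 °C → α = 1.7×10⁻⁴ K⁻¹
Layer 3 at 10 °C → α = 1.4×10⁻⁴ K⁻¹
Layer 4 at 2.1 °C → α = 0.82×10⁻⁴ K⁻¹
0–99 m: 99 × 1.5 × 2.4×10⁻⁴ = 0.03564 m
Layer 2: 0.7 × 1.7×10⁻⁴ × 670 = 0.07973 m
Layer 3: 410 × 0.59 × 1.4×10⁻⁴ = 0.033866 m
1179–2279 m: 0.82×10⁻⁴ × 0.28 × 1100 = 0.025256 m
Δh = 0.03564 + 0.07973 + 0.033866 + 0.025256 = 0.174492 m ≈ 170 mm

Δh ≈ 170 mm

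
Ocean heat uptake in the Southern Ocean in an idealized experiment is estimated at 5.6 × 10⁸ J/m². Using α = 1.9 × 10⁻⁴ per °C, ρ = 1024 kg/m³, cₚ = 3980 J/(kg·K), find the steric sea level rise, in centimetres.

Δh = αQ/(ρcₚ) = 1.9×10⁻⁴ × 5.6×10⁸ / (1024 × 3980) ≈ 0.026107 m

Δh = 2.61 cm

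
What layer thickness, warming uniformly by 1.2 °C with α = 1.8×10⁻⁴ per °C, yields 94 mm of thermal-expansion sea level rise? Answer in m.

H ≈ 435 m

H = Δh/(αΔT) = 0.094 / (1.8×10⁻⁴ × 1.2) ≈ 435.2 m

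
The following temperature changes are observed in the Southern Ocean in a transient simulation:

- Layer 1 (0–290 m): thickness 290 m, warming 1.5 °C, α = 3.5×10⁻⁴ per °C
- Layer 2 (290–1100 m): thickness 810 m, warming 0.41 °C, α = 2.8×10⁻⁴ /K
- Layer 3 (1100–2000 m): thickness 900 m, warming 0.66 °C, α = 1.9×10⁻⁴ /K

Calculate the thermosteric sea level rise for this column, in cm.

290 × 3.5×10⁻⁴ × 1.5 = 0.15225 m
810 × 0.41 × 2.8×10⁻⁴ = 0.092988 m
Layer 3: 0.66 × 1.9×10⁻⁴ × 900 = 0.11286 m
Δh = 0.15225 + 0.092988 + 0.11286 = 0.358098 m ≈ 36 cm

36 cm of thermosteric rise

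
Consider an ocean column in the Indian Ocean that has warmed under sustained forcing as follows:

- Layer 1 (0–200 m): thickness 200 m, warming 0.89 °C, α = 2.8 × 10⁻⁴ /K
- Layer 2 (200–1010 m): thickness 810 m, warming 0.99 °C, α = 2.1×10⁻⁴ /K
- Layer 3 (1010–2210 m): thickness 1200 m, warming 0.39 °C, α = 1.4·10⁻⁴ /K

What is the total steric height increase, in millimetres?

0–200 m: 0.89 × 200 × 2.8×10⁻⁴ = 0.04984 m
Layer 2: 2.1×10⁻⁴ × 810 × 0.99 = 0.168399 m
1.4×10⁻⁴ × 1200 × 0.39 = 0.06552 m
Δh = 0.04984 + 0.168399 + 0.06552 = 0.283759 m

Δh = 284 mm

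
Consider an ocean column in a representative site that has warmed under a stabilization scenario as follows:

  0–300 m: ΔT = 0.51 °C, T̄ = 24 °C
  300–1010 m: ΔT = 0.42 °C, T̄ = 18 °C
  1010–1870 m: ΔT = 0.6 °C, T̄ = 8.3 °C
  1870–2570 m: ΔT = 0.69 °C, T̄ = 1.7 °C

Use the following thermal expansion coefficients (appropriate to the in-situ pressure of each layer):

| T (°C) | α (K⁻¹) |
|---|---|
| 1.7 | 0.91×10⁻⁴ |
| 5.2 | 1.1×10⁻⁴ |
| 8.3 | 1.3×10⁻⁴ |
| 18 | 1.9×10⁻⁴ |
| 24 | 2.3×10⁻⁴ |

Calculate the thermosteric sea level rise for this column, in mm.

Δh ≈ 203 mm

Layer 1 at 24 °C → α = 2.3×10⁻⁴ K⁻¹
Layer 2 at 18 °C → α = 1.9×10⁻⁴ K⁻¹
Layer 3 at 8.3 °C → α = 1.3×10⁻⁴ K⁻¹
Layer 4 at 1.7 °C → α = 0.91×10⁻⁴ K⁻¹
0.51 × 300 × 2.3×10⁻⁴ = 0.03519 m
300–1010 m: 0.42 × 710 × 1.9×10⁻⁴ = 0.056658 m
1010–1870 m: 0.6 × 1.3×10⁻⁴ × 860 = 0.06708 m
700 × 0.91×10⁻⁴ × 0.69 = 0.043953 m
Δh = 0.03519 + 0.056658 + 0.06708 + 0.043953 = 0.202881 m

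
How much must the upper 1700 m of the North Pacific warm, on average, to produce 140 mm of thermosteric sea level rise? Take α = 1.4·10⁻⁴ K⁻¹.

ΔT ≈ 0.59 °C

ΔT = Δh/(αH) = 0.14 / (1.4×10⁻⁴ × 1700) ≈ 0.5882 °C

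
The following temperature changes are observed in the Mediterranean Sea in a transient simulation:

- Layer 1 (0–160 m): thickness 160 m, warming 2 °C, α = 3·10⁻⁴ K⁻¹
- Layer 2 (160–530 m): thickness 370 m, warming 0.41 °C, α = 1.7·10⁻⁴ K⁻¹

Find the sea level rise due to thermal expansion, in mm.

Δh = 122 mm

160 × 2 × 3×10⁻⁴ = 0.09600 m
Layer 2: 0.41 × 1.7×10⁻⁴ × 370 = 0.025789 m
Δh = 0.09600 + 0.025789 = 0.121789 m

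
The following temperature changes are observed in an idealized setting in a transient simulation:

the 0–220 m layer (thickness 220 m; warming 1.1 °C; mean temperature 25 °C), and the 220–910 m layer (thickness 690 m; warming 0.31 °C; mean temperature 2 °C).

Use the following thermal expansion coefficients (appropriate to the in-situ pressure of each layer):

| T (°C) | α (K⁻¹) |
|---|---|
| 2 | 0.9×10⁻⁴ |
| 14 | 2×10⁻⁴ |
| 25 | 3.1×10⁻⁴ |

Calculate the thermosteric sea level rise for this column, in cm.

Δh = 9.4 cm

Layer 1 at 25 °C → α = 3.1×10⁻⁴ K⁻¹
Layer 2 at 2 °C → α = 0.9×10⁻⁴ K⁻¹
Layer 1: 220 × 3.1×10⁻⁴ × 1.1 = 0.07502 m
0.9×10⁻⁴ × 690 × 0.31 = 0.019251 m
Δh = 0.07502 + 0.019251 = 0.094271 m ≈ 9.4 cm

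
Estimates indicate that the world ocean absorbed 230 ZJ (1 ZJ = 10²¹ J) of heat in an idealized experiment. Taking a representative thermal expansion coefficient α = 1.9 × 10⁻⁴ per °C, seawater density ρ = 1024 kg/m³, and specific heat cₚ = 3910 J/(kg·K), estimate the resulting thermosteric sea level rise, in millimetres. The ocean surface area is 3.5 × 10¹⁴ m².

Per unit area: Q = 230×10²¹ / (3.5×10¹⁴) ≈ 6.571×10⁸ J/m²
Δh = αQ/(ρcₚ) = 1.9×10⁻⁴ × 6.571×10⁸ / (1024 × 3910) ≈ 0.031182 m

Δh ≈ 31.2 mm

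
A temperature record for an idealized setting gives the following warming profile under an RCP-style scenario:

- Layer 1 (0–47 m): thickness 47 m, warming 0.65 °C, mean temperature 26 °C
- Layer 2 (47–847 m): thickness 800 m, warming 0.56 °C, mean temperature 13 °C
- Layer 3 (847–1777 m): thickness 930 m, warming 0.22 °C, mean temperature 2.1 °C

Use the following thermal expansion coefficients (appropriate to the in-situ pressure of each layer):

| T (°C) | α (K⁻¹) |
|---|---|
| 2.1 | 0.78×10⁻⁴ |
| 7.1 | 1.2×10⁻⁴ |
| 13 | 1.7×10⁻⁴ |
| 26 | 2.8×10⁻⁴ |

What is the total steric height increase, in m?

Layer 1 at 26 °C → α = 2.8×10⁻⁴ K⁻¹
Layer 2 at 13 °C → α = 1.7×10⁻⁴ K⁻¹
Layer 3 at 2.1 °C → α = 0.78×10⁻⁴ K⁻¹
Layer 1: 2.8×10⁻⁴ × 47 × 0.65 = 0.008554 m
Layer 2: 800 × 1.7×10⁻⁴ × 0.56 = 0.07616 m
847–1777 m: 930 × 0.22 × 0.78×10⁻⁴ = 0.0159588 m
Δh = 0.008554 + 0.07616 + 0.0159588 = 0.1006728 m ≈ 0.101 m

Δh = 0.101 m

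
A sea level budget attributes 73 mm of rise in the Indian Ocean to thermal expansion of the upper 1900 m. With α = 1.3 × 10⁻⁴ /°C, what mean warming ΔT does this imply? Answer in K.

ΔT = Δh/(αH) = 0.073 / (1.3×10⁻⁴ × 1900) ≈ 0.2955 K

0.296 K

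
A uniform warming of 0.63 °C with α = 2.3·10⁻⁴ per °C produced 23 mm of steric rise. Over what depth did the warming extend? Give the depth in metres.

H = Δh/(αΔT) = 0.023 / (2.3×10⁻⁴ × 0.63) ≈ 158.7 m

H ≈ 160 m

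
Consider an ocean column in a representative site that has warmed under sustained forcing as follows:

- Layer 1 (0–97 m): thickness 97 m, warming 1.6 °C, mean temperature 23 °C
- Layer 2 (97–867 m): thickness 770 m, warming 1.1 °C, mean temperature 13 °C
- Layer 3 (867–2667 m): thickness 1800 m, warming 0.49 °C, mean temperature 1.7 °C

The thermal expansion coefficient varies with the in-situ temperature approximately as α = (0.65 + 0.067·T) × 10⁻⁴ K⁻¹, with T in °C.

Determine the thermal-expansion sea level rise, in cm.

Layer 1: α = (0.65 + 0.067×23)×10⁻⁴ = 2.191×10⁻⁴ K⁻¹
Layer 2: α = (0.65 + 0.067×13)×10⁻⁴ = 1.521×10⁻⁴ K⁻¹
Layer 3: α = (0.65 + 0.067×1.7)×10⁻⁴ = 0.7639×10⁻⁴ K⁻¹
1.6 × 97 × 2.191×10⁻⁴ = 0.03400432 m
Layer 2: 770 × 1.521×10⁻⁴ × 1.1 = 0.1288287 m
867–2667 m: 0.7639×10⁻⁴ × 1800 × 0.49 = 0.06737598 m
Δh = 0.03400432 + 0.1288287 + 0.06737598 = 0.230209 m

23.0 cm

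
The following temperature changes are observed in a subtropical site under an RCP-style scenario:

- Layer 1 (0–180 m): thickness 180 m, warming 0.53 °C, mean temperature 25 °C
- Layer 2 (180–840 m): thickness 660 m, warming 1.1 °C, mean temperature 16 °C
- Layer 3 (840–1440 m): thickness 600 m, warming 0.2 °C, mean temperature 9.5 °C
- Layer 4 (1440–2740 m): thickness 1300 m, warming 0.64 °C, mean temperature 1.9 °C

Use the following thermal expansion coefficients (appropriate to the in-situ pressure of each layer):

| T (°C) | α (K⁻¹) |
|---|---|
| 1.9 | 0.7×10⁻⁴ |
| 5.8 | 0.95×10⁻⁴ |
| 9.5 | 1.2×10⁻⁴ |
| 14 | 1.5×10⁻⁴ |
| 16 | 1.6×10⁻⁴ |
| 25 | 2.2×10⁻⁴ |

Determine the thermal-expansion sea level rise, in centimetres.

21.0 cm

Layer 1 at 25 °C → α = 2.2×10⁻⁴ K⁻¹
Layer 2 at 16 °C → α = 1.6×10⁻⁴ K⁻¹
Layer 3 at 9.5 °C → α = 1.2×10⁻⁴ K⁻¹
Layer 4 at 1.9 °C → α = 0.7×10⁻⁴ K⁻¹
0–180 m: 0.53 × 2.2×10⁻⁴ × 180 = 0.020988 m
180–840 m: 1.1 × 1.6×10⁻⁴ × 660 = 0.11616 m
840–1440 m: 1.2×10⁻⁴ × 600 × 0.2 = 0.01440 m
Layer 4: 0.64 × 0.7×10⁻⁴ × 1300 = 0.05824 m
Δh = 0.020988 + 0.11616 + 0.01440 + 0.05824 = 0.209788 m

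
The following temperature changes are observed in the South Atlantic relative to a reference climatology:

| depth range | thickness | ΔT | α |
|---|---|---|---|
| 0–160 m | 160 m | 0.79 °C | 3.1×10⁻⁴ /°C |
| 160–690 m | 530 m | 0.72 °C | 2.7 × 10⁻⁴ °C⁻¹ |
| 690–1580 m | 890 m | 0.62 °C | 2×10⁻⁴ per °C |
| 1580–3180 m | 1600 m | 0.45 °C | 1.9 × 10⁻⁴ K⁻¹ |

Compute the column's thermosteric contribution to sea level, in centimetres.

38.9 cm

0.79 × 3.1×10⁻⁴ × 160 = 0.039184 m
Layer 2: 0.72 × 530 × 2.7×10⁻⁴ = 0.103032 m
890 × 0.62 × 2×10⁻⁴ = 0.11036 m
1580–3180 m: 1.9×10⁻⁴ × 0.45 × 1600 = 0.13680 m
Δh = 0.039184 + 0.103032 + 0.11036 + 0.13680 = 0.389376 m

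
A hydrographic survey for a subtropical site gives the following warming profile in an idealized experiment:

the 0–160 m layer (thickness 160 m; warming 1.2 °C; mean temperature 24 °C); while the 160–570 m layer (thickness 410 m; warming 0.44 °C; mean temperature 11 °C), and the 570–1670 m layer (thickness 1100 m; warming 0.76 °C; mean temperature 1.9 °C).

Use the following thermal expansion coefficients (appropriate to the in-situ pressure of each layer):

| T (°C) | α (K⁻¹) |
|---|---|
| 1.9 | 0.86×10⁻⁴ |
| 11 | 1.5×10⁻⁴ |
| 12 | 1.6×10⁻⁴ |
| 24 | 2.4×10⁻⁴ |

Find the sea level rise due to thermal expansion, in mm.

Layer 1 at 24 °C → α = 2.4×10⁻⁴ K⁻¹
Layer 2 at 11 °C → α = 1.5×10⁻⁴ K⁻¹
Layer 3 at 1.9 °C → α = 0.86×10⁻⁴ K⁻¹
Layer 1: 160 × 2.4×10⁻⁴ × 1.2 = 0.04608 m
Layer 2: 1.5×10⁻⁴ × 410 × 0.44 = 0.02706 m
Layer 3: 0.76 × 0.86×10⁻⁴ × 1100 = 0.071896 m
Δh = 0.04608 + 0.02706 + 0.071896 = 0.145036 m

Δh ≈ 145 mm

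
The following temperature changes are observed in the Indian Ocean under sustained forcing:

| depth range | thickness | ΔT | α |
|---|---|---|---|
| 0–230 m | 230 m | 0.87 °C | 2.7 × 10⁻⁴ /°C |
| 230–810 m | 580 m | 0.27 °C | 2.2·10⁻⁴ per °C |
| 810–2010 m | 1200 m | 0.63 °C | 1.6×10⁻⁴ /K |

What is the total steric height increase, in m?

Δh ≈ 0.21 m

Layer 1: 0.87 × 2.7×10⁻⁴ × 230 = 0.054027 m
Layer 2: 2.2×10⁻⁴ × 0.27 × 580 = 0.034452 m
810–2010 m: 0.63 × 1200 × 1.6×10⁻⁴ = 0.12096 m
Δh = 0.054027 + 0.034452 + 0.12096 = 0.209439 m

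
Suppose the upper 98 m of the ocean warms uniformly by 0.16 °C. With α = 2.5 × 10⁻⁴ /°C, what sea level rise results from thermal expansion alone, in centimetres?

about 0.392 cm

Δh = αΔT·H = 2.5×10⁻⁴ × 0.16 × 98 = 0.00392 m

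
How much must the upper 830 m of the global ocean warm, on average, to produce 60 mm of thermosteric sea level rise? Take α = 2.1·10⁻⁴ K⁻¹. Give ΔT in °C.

ΔT = Δh/(αH) = 0.06 / (2.1×10⁻⁴ × 830) ≈ 0.3442 °C

0.344 °C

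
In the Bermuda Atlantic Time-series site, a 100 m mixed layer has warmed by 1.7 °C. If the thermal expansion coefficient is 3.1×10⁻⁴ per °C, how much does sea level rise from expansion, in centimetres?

Δh = 5.27 cm

Δh = αΔT·H = 3.1×10⁻⁴ × 1.7 × 100 = 0.05270 m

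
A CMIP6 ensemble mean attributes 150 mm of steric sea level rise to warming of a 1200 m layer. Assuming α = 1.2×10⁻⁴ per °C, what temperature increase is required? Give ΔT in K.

ΔT = Δh/(αH) = 0.15 / (1.2×10⁻⁴ × 1200) ≈ 1.042 K

ΔT ≈ 1.0 K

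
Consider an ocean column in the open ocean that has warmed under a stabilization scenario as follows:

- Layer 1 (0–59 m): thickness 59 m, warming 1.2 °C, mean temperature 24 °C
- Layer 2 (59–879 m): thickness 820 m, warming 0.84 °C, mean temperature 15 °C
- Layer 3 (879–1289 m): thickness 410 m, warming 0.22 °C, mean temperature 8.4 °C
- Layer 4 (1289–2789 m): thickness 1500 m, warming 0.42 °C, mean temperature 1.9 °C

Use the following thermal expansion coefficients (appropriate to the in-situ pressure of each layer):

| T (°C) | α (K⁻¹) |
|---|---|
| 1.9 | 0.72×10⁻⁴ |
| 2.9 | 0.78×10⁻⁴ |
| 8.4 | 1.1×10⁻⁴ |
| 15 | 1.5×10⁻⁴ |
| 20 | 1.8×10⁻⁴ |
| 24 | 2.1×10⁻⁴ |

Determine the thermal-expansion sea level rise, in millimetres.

173 mm of thermosteric rise

Layer 1 at 24 °C → α = 2.1×10⁻⁴ K⁻¹
Layer 2 at 15 °C → α = 1.5×10⁻⁴ K⁻¹
Layer 3 at 8.4 °C → α = 1.1×10⁻⁴ K⁻¹
Layer 4 at 1.9 °C → α = 0.72×10⁻⁴ K⁻¹
Layer 1: 1.2 × 59 × 2.1×10⁻⁴ = 0.014868 m
59–879 m: 0.84 × 1.5×10⁻⁴ × 820 = 0.10332 m
Layer 3: 1.1×10⁻⁴ × 410 × 0.22 = 0.009922 m
1289–2789 m: 1500 × 0.42 × 0.72×10⁻⁴ = 0.04536 m
Δh = 0.014868 + 0.10332 + 0.009922 + 0.04536 = 0.17347 m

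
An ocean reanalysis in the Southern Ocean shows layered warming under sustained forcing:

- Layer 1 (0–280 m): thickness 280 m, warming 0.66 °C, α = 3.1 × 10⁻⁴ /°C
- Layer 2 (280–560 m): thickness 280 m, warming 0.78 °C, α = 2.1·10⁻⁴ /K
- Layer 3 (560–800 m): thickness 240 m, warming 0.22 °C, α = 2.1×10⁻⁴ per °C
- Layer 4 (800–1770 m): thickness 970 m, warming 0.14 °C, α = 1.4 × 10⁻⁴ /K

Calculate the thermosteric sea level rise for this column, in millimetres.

130 mm of thermosteric rise

0–280 m: 280 × 3.1×10⁻⁴ × 0.66 = 0.057288 m
280–560 m: 2.1×10⁻⁴ × 0.78 × 280 = 0.045864 m
2.1×10⁻⁴ × 0.22 × 240 = 0.011088 m
1.4×10⁻⁴ × 0.14 × 970 = 0.019012 m
Δh = 0.057288 + 0.045864 + 0.011088 + 0.019012 = 0.133252 m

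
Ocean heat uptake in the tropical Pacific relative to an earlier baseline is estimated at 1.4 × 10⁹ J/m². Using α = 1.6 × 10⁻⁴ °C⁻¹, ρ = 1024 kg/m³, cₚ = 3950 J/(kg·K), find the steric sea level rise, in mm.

Δh = 55 mm

Δh = αQ/(ρcₚ) = 1.6×10⁻⁴ × 1.4×10⁹ / (1024 × 3950) ≈ 0.05538 m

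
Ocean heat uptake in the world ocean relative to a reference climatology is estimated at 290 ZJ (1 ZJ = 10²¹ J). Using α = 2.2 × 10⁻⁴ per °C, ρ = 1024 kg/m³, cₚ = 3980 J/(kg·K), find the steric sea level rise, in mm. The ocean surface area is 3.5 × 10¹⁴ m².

Per unit area: Q = 290×10²¹ / (3.5×10¹⁴) ≈ 8.286×10⁸ J/m²
Δh = αQ/(ρcₚ) = 2.2×10⁻⁴ × 8.286×10⁸ / (1024 × 3980) ≈ 0.044729 m

44.7 mm of thermosteric rise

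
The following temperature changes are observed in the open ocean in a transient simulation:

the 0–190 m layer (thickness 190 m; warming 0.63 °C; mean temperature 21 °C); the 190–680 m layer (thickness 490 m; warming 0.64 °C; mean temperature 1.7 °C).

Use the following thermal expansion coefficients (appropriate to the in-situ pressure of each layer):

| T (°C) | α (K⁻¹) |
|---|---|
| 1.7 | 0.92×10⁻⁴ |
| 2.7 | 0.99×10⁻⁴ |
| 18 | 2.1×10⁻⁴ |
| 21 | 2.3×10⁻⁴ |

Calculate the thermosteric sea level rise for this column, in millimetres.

Layer 1 at 21 °C → α = 2.3×10⁻⁴ K⁻¹
Layer 2 at 1.7 °C → α = 0.92×10⁻⁴ K⁻¹
190 × 2.3×10⁻⁴ × 0.63 = 0.027531 m
0.92×10⁻⁴ × 490 × 0.64 = 0.0288512 m
Δh = 0.027531 + 0.0288512 = 0.0563822 m

about 56.4 mm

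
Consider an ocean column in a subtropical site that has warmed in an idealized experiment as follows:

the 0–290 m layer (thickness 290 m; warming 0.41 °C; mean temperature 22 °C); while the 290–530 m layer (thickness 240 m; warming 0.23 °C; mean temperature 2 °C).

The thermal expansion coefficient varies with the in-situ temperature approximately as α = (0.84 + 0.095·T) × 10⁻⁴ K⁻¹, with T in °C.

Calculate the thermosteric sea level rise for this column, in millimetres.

Layer 1: α = (0.84 + 0.095×22)×10⁻⁴ = 2.93×10⁻⁴ K⁻¹
Layer 2: α = (0.84 + 0.095×2)×10⁻⁴ = 1.03×10⁻⁴ K⁻¹
2.93×10⁻⁴ × 290 × 0.41 = 0.0348377 m
Layer 2: 0.23 × 1.03×10⁻⁴ × 240 = 0.0056856 m
Δh = 0.0348377 + 0.0056856 = 0.0405233 m ≈ 40.5 mm

Δh ≈ 40.5 mm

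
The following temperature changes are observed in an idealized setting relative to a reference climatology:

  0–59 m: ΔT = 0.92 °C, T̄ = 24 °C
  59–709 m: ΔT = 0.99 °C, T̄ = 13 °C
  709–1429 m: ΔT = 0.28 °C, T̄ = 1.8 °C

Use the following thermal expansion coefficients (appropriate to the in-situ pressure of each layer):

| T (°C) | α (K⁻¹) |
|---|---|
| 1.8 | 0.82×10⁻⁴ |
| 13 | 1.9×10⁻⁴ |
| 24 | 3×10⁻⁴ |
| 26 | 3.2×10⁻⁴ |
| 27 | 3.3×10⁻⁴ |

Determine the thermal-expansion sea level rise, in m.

Layer 1 at 24 °C → α = 3×10⁻⁴ K⁻¹
Layer 2 at 13 °C → α = 1.9×10⁻⁴ K⁻¹
Layer 3 at 1.8 °C → α = 0.82×10⁻⁴ K⁻¹
3×10⁻⁴ × 0.92 × 59 = 0.016284 m
0.99 × 1.9×10⁻⁴ × 650 = 0.122265 m
0.28 × 720 × 0.82×10⁻⁴ = 0.0165312 m
Δh = 0.016284 + 0.122265 + 0.0165312 = 0.1550802 m ≈ 0.155 m

0.155 m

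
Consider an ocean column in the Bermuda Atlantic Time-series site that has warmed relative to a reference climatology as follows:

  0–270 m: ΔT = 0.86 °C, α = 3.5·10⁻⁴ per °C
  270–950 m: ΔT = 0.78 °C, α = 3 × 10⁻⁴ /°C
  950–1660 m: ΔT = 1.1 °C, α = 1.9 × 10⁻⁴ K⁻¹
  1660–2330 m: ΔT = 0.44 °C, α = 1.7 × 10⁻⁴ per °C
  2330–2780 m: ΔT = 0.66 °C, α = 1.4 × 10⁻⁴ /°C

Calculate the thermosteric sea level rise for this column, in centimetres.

about 48.0 cm

Layer 1: 0.86 × 3.5×10⁻⁴ × 270 = 0.08127 m
3×10⁻⁴ × 680 × 0.78 = 0.15912 m
1.9×10⁻⁴ × 1.1 × 710 = 0.14839 m
Layer 4: 670 × 1.7×10⁻⁴ × 0.44 = 0.050116 m
2330–2780 m: 1.4×10⁻⁴ × 0.66 × 450 = 0.04158 m
Δh = 0.08127 + 0.15912 + 0.14839 + 0.050116 + 0.04158 = 0.480476 m ≈ 48.0 cm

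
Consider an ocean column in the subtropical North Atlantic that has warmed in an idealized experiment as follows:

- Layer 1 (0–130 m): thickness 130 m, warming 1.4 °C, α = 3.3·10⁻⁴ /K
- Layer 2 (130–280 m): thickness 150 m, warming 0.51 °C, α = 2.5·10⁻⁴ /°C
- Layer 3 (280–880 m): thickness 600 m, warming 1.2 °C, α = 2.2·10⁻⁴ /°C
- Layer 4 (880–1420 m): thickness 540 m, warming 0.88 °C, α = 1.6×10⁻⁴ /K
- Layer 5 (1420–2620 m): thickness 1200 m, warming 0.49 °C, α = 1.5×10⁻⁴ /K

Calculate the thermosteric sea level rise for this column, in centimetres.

about 40.2 cm

3.3×10⁻⁴ × 130 × 1.4 = 0.06006 m
Layer 2: 150 × 0.51 × 2.5×10⁻⁴ = 0.019125 m
2.2×10⁻⁴ × 1.2 × 600 = 0.15840 m
880–1420 m: 540 × 0.88 × 1.6×10⁻⁴ = 0.076032 m
1420–2620 m: 1200 × 1.5×10⁻⁴ × 0.49 = 0.08820 m
Δh = 0.06006 + 0.019125 + 0.15840 + 0.076032 + 0.08820 = 0.401817 m ≈ 40.2 cm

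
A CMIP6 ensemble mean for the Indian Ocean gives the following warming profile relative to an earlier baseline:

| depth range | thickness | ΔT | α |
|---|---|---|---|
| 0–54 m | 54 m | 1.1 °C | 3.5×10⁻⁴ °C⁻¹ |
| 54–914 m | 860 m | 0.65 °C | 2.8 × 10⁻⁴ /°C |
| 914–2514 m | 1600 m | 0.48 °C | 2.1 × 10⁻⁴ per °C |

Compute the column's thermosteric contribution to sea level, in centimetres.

33.9 cm of thermosteric rise

Layer 1: 54 × 3.5×10⁻⁴ × 1.1 = 0.02079 m
54–914 m: 2.8×10⁻⁴ × 0.65 × 860 = 0.15652 m
1600 × 0.48 × 2.1×10⁻⁴ = 0.16128 m
Δh = 0.02079 + 0.15652 + 0.16128 = 0.33859 m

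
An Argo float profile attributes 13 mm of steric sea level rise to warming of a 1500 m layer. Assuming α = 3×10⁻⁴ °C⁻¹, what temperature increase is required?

ΔT = Δh/(αH) = 0.013 / (3×10⁻⁴ × 1500) ≈ 0.02889 °C

0.0289 °C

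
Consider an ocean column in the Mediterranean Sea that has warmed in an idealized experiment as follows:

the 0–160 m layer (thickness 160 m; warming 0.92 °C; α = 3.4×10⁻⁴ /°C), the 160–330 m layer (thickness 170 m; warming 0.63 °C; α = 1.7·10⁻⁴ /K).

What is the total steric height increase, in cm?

Layer 1: 0.92 × 3.4×10⁻⁴ × 160 = 0.050048 m
0.63 × 170 × 1.7×10⁻⁴ = 0.018207 m
Δh = 0.050048 + 0.018207 = 0.068255 m ≈ 6.83 cm

Δh = 6.83 cm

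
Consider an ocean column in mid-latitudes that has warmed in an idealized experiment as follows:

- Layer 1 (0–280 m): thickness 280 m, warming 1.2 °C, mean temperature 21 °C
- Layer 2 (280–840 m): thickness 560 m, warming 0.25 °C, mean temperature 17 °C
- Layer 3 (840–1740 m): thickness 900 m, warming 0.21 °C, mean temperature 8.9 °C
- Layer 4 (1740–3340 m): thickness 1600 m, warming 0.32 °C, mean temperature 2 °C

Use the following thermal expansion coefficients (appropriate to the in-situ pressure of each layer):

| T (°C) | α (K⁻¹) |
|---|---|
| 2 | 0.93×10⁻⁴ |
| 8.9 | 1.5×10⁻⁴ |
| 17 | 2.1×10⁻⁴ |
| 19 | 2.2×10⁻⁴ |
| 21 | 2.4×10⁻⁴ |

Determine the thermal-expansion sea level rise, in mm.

Layer 1 at 21 °C → α = 2.4×10⁻⁴ K⁻¹
Layer 2 at 17 °C → α = 2.1×10⁻⁴ K⁻¹
Layer 3 at 8.9 °C → α = 1.5×10⁻⁴ K⁻¹
Layer 4 at 2 °C → α = 0.93×10⁻⁴ K⁻¹
0–280 m: 280 × 2.4×10⁻⁴ × 1.2 = 0.08064 m
560 × 0.25 × 2.1×10⁻⁴ = 0.02940 m
Layer 3: 0.21 × 900 × 1.5×10⁻⁴ = 0.02835 m
Layer 4: 1600 × 0.32 × 0.93×10⁻⁴ = 0.047616 m
Δh = 0.08064 + 0.02940 + 0.02835 + 0.047616 = 0.186006 m

about 190 mm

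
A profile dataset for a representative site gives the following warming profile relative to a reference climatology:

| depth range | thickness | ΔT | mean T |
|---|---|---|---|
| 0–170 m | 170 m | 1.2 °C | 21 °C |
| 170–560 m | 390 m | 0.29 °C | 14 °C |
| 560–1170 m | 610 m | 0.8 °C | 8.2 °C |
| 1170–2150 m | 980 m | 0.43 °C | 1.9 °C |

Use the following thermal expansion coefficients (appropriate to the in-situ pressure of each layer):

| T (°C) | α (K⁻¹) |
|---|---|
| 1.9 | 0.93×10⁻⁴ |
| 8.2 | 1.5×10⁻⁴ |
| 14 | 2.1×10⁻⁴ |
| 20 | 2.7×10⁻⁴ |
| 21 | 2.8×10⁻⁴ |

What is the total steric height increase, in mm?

Layer 1 at 21 °C → α = 2.8×10⁻⁴ K⁻¹
Layer 2 at 14 °C → α = 2.1×10⁻⁴ K⁻¹
Layer 3 at 8.2 °C → α = 1.5×10⁻⁴ K⁻¹
Layer 4 at 1.9 °C → α = 0.93×10⁻⁴ K⁻¹
0–170 m: 2.8×10⁻⁴ × 1.2 × 170 = 0.05712 m
170–560 m: 0.29 × 390 × 2.1×10⁻⁴ = 0.023751 m
0.8 × 1.5×10⁻⁴ × 610 = 0.07320 m
1170–2150 m: 0.93×10⁻⁴ × 980 × 0.43 = 0.0391902 m
Δh = 0.05712 + 0.023751 + 0.07320 + 0.0391902 = 0.1932612 m

193 mm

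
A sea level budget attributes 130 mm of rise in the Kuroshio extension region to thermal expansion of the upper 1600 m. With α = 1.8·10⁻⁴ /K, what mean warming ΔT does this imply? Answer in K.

ΔT = Δh/(αH) = 0.13 / (1.8×10⁻⁴ × 1600) ≈ 0.4514 K

about 0.451 K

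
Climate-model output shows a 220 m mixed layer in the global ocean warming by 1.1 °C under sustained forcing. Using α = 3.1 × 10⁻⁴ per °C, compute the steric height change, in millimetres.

75.0 mm of thermosteric rise

Δh = αΔT·H = 3.1×10⁻⁴ × 1.1 × 220 = 0.07502 m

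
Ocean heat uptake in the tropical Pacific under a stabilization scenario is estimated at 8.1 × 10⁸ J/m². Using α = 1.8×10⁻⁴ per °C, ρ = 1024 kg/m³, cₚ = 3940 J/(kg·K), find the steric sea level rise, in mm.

about 36.1 mm

Δh = αQ/(ρcₚ) = 1.8×10⁻⁴ × 8.1×10⁸ / (1024 × 3940) ≈ 0.036138 m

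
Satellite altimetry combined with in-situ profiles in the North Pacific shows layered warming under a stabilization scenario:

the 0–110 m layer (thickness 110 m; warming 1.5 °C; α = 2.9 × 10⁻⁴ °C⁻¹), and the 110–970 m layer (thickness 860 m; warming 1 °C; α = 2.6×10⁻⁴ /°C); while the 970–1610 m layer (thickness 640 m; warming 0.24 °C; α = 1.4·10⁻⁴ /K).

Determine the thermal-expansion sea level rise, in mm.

290 mm of thermosteric rise

Layer 1: 2.9×10⁻⁴ × 1.5 × 110 = 0.04785 m
860 × 2.6×10⁻⁴ × 1 = 0.22360 m
Layer 3: 1.4×10⁻⁴ × 0.24 × 640 = 0.021504 m
Δh = 0.04785 + 0.22360 + 0.021504 = 0.292954 m ≈ 290 mm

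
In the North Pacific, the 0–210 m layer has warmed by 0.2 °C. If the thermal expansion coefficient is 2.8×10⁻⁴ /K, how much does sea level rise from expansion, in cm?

Δh = αΔT·H = 2.8×10⁻⁴ × 0.2 × 210 = 0.01176 m

1.18 cm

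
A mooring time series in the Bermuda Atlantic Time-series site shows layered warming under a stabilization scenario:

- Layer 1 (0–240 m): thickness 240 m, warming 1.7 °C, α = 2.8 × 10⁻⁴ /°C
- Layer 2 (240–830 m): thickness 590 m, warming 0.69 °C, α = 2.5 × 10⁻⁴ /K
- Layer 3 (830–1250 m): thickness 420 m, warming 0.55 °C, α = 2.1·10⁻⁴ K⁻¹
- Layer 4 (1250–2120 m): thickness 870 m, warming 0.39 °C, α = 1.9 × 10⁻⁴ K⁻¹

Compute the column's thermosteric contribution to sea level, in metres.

Layer 1: 1.7 × 2.8×10⁻⁴ × 240 = 0.11424 m
240–830 m: 0.69 × 590 × 2.5×10⁻⁴ = 0.101775 m
830–1250 m: 0.55 × 2.1×10⁻⁴ × 420 = 0.04851 m
870 × 0.39 × 1.9×10⁻⁴ = 0.064467 m
Δh = 0.11424 + 0.101775 + 0.04851 + 0.064467 = 0.328992 m ≈ 0.329 m

about 0.329 m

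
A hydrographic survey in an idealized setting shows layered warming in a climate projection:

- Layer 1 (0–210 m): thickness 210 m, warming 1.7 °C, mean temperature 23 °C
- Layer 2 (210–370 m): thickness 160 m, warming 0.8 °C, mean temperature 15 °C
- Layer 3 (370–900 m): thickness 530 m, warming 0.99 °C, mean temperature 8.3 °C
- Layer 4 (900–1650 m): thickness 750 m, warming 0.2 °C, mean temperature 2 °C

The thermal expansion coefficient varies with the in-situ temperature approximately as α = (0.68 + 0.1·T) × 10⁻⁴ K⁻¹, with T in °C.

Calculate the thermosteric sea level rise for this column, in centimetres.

23 cm of thermosteric rise

Layer 1: α = (0.68 + 0.1×23)×10⁻⁴ = 2.98×10⁻⁴ K⁻¹
Layer 2: α = (0.68 + 0.1×15)×10⁻⁴ = 2.18×10⁻⁴ K⁻¹
Layer 3: α = (0.68 + 0.1×8.3)×10⁻⁴ = 1.51×10⁻⁴ K⁻¹
Layer 4: α = (0.68 + 0.1×2)×10⁻⁴ = 0.88×10⁻⁴ K⁻¹
0–210 m: 1.7 × 210 × 2.98×10⁻⁴ = 0.106386 m
Layer 2: 0.8 × 2.18×10⁻⁴ × 160 = 0.027904 m
0.99 × 1.51×10⁻⁴ × 530 = 0.0792297 m
0.88×10⁻⁴ × 750 × 0.2 = 0.01320 m
Δh = 0.106386 + 0.027904 + 0.0792297 + 0.01320 = 0.2267197 m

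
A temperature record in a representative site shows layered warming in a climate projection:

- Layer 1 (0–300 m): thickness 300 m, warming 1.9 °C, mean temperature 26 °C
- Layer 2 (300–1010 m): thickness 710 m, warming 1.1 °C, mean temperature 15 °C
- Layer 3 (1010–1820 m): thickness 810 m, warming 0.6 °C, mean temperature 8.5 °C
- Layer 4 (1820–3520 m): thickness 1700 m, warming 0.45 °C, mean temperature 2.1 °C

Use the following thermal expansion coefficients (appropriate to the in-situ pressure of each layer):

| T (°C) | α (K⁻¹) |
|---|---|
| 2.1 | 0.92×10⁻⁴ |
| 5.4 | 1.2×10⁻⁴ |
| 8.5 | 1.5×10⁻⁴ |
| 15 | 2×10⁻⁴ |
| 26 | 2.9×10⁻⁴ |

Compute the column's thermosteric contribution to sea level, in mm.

465 mm

Layer 1 at 26 °C → α = 2.9×10⁻⁴ K⁻¹
Layer 2 at 15 °C → α = 2×10⁻⁴ K⁻¹
Layer 3 at 8.5 °C → α = 1.5×10⁻⁴ K⁻¹
Layer 4 at 2.1 °C → α = 0.92×10⁻⁴ K⁻¹
0–300 m: 2.9×10⁻⁴ × 300 × 1.9 = 0.16530 m
Layer 2: 1.1 × 710 × 2×10⁻⁴ = 0.15620 m
Layer 3: 1.5×10⁻⁴ × 810 × 0.6 = 0.07290 m
Layer 4: 0.45 × 1700 × 0.92×10⁻⁴ = 0.07038 m
Δh = 0.16530 + 0.15620 + 0.07290 + 0.07038 = 0.46478 m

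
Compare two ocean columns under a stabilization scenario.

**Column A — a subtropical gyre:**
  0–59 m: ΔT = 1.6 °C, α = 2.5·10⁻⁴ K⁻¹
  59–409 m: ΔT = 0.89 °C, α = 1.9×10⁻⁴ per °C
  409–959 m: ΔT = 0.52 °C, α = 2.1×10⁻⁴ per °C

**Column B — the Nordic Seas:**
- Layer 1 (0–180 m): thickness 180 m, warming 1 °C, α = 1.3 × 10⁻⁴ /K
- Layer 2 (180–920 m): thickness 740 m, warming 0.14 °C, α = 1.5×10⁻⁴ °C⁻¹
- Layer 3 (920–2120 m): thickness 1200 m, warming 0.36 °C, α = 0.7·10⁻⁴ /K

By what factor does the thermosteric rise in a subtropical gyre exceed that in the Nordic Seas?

A Layer 1: 2.5×10⁻⁴ × 1.6 × 59 = 0.02360 m
A 59–409 m: 0.89 × 350 × 1.9×10⁻⁴ = 0.059185 m
A 409–959 m: 550 × 2.1×10⁻⁴ × 0.52 = 0.06006 m
A total: 0.142845 m
B 1 × 180 × 1.3×10⁻⁴ = 0.02340 m
B 740 × 1.5×10⁻⁴ × 0.14 = 0.01554 m
B Layer 3: 0.36 × 0.7×10⁻⁴ × 1200 = 0.03024 m
B total: 0.06918 m
Ratio: 0.142845 / 0.06918 ≈ 2.065

≈ 2.1×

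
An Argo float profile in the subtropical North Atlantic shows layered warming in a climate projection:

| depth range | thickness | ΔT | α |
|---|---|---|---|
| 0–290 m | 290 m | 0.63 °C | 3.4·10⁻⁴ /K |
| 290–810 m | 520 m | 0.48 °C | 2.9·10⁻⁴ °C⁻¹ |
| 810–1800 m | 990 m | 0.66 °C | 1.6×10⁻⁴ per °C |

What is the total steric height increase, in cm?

0–290 m: 290 × 0.63 × 3.4×10⁻⁴ = 0.062118 m
290–810 m: 520 × 2.9×10⁻⁴ × 0.48 = 0.072384 m
810–1800 m: 0.66 × 990 × 1.6×10⁻⁴ = 0.104544 m
Δh = 0.062118 + 0.072384 + 0.104544 = 0.239046 m

Δh ≈ 23.9 cm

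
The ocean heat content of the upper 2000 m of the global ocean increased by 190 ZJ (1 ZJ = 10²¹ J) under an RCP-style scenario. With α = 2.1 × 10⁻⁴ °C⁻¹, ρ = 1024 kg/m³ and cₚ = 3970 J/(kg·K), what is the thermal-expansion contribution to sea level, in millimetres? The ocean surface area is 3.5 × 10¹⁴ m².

Δh = 28.0 mm

Per unit area: Q = 190×10²¹ / (3.5×10¹⁴) ≈ 5.429×10⁸ J/m²
Δh = αQ/(ρcₚ) = 2.1×10⁻⁴ × 5.429×10⁸ / (1024 × 3970) ≈ 0.028045 m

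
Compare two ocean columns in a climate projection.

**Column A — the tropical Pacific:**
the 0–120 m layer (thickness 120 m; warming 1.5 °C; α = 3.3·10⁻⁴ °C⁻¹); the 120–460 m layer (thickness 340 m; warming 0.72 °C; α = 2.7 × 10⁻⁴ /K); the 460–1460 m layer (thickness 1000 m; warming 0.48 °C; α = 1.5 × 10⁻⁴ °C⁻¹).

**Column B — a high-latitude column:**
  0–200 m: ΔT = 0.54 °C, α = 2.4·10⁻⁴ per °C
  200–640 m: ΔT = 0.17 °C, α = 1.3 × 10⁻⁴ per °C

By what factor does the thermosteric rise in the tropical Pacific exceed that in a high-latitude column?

A Layer 1: 1.5 × 3.3×10⁻⁴ × 120 = 0.05940 m
A 2.7×10⁻⁴ × 340 × 0.72 = 0.066096 m
A 460–1460 m: 1.5×10⁻⁴ × 0.48 × 1000 = 0.07200 m
A total: 0.197496 m
B 0–200 m: 0.54 × 2.4×10⁻⁴ × 200 = 0.02592 m
B 200–640 m: 0.17 × 440 × 1.3×10⁻⁴ = 0.009724 m
B total: 0.035644 m
Ratio: 0.197496 / 0.035644 ≈ 5.541

≈ 5.54×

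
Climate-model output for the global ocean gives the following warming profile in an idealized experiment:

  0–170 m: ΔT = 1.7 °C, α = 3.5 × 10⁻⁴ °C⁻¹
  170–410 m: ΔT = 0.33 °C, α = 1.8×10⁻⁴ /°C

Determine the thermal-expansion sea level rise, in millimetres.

170 × 1.7 × 3.5×10⁻⁴ = 0.10115 m
170–410 m: 0.33 × 1.8×10⁻⁴ × 240 = 0.014256 m
Δh = 0.10115 + 0.014256 = 0.115406 m ≈ 115 mm

115 mm of thermosteric rise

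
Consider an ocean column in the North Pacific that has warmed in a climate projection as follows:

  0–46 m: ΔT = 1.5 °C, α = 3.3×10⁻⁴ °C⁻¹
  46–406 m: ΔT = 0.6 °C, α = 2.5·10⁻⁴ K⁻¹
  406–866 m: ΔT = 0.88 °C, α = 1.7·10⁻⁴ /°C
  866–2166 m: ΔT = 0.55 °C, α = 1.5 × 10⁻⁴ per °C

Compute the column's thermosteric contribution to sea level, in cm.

0–46 m: 1.5 × 46 × 3.3×10⁻⁴ = 0.02277 m
Layer 2: 360 × 2.5×10⁻⁴ × 0.6 = 0.05400 m
1.7×10⁻⁴ × 460 × 0.88 = 0.068816 m
1.5×10⁻⁴ × 0.55 × 1300 = 0.10725 m
Δh = 0.02277 + 0.05400 + 0.068816 + 0.10725 = 0.252836 m

25 cm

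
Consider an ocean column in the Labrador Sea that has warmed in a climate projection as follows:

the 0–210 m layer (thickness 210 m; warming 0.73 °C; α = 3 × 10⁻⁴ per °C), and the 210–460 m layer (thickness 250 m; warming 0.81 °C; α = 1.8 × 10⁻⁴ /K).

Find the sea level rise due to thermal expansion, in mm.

0.73 × 3×10⁻⁴ × 210 = 0.04599 m
210–460 m: 1.8×10⁻⁴ × 0.81 × 250 = 0.03645 m
Δh = 0.04599 + 0.03645 = 0.08244 m ≈ 82 mm

about 82 mm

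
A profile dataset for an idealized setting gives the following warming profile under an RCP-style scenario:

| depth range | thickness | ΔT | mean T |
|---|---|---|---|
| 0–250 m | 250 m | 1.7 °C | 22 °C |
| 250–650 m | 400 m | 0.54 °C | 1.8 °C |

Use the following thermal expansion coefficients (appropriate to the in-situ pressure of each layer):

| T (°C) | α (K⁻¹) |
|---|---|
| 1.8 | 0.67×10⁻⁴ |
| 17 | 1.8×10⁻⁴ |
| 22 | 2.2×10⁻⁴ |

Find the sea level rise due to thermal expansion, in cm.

Δh = 10.8 cm

Layer 1 at 22 °C → α = 2.2×10⁻⁴ K⁻¹
Layer 2 at 1.8 °C → α = 0.67×10⁻⁴ K⁻¹
Layer 1: 2.2×10⁻⁴ × 250 × 1.7 = 0.09350 m
Layer 2: 0.54 × 400 × 0.67×10⁻⁴ = 0.014472 m
Δh = 0.09350 + 0.014472 = 0.107972 m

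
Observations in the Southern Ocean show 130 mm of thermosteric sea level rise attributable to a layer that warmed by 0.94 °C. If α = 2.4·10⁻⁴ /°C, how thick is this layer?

H = Δh/(αΔT) = 0.13 / (2.4×10⁻⁴ × 0.94) ≈ 576.2 m

H ≈ 576 m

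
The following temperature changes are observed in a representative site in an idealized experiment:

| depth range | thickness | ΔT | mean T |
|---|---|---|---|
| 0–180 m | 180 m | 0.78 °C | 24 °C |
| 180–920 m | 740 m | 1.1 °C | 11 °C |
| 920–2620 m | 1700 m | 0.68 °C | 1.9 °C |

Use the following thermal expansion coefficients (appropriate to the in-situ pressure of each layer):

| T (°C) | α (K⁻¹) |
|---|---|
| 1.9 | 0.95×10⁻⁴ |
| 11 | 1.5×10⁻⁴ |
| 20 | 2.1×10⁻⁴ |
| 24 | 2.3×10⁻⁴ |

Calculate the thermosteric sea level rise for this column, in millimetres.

260 mm

Layer 1 at 24 °C → α = 2.3×10⁻⁴ K⁻¹
Layer 2 at 11 °C → α = 1.5×10⁻⁴ K⁻¹
Layer 3 at 1.9 °C → α = 0.95×10⁻⁴ K⁻¹
0–180 m: 180 × 2.3×10⁻⁴ × 0.78 = 0.032292 m
740 × 1.1 × 1.5×10⁻⁴ = 0.12210 m
0.68 × 1700 × 0.95×10⁻⁴ = 0.10982 m
Δh = 0.032292 + 0.12210 + 0.10982 = 0.264212 m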